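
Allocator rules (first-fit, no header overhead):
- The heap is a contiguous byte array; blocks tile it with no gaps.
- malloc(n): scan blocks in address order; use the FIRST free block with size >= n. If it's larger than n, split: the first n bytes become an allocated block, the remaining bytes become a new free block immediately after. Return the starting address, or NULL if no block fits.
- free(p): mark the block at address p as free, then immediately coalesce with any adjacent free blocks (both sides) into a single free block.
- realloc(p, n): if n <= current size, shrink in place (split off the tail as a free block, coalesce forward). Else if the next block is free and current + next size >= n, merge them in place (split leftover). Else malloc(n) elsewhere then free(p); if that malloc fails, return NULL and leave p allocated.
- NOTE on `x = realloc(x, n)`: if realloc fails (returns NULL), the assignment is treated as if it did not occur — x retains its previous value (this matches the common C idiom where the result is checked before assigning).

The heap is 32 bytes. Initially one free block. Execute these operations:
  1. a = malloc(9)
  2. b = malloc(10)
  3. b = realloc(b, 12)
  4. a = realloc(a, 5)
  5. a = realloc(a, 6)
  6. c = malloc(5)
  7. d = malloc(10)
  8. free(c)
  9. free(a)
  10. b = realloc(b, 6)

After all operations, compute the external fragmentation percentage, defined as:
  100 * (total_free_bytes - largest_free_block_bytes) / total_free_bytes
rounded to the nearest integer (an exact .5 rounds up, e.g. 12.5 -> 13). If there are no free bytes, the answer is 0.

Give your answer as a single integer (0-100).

Op 1: a = malloc(9) -> a = 0; heap: [0-8 ALLOC][9-31 FREE]
Op 2: b = malloc(10) -> b = 9; heap: [0-8 ALLOC][9-18 ALLOC][19-31 FREE]
Op 3: b = realloc(b, 12) -> b = 9; heap: [0-8 ALLOC][9-20 ALLOC][21-31 FREE]
Op 4: a = realloc(a, 5) -> a = 0; heap: [0-4 ALLOC][5-8 FREE][9-20 ALLOC][21-31 FREE]
Op 5: a = realloc(a, 6) -> a = 0; heap: [0-5 ALLOC][6-8 FREE][9-20 ALLOC][21-31 FREE]
Op 6: c = malloc(5) -> c = 21; heap: [0-5 ALLOC][6-8 FREE][9-20 ALLOC][21-25 ALLOC][26-31 FREE]
Op 7: d = malloc(10) -> d = NULL; heap: [0-5 ALLOC][6-8 FREE][9-20 ALLOC][21-25 ALLOC][26-31 FREE]
Op 8: free(c) -> (freed c); heap: [0-5 ALLOC][6-8 FREE][9-20 ALLOC][21-31 FREE]
Op 9: free(a) -> (freed a); heap: [0-8 FREE][9-20 ALLOC][21-31 FREE]
Op 10: b = realloc(b, 6) -> b = 9; heap: [0-8 FREE][9-14 ALLOC][15-31 FREE]
Free blocks: [9 17] total_free=26 largest=17 -> 100*(26-17)/26 = 900/26 ≈ 34.615 -> rounds to 35

Answer: 35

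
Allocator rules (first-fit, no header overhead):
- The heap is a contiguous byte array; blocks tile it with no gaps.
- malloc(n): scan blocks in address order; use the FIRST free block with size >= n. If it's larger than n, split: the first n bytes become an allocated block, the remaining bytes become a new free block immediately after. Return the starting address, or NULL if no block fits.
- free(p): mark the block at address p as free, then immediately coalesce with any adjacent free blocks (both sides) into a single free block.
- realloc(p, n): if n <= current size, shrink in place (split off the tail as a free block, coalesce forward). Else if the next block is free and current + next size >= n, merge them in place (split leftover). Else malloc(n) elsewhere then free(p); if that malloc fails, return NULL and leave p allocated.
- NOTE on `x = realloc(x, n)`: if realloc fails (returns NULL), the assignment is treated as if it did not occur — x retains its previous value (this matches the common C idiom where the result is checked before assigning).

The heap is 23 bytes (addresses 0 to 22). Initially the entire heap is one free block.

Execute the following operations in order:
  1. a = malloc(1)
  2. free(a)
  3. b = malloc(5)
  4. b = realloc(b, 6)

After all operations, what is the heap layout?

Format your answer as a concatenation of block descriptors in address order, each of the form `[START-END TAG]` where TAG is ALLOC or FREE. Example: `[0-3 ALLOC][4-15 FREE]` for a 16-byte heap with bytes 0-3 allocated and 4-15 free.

Op 1: a = malloc(1) -> a = 0; heap: [0-0 ALLOC][1-22 FREE]
Op 2: free(a) -> (freed a); heap: [0-22 FREE]
Op 3: b = malloc(5) -> b = 0; heap: [0-4 ALLOC][5-22 FREE]
Op 4: b = realloc(b, 6) -> b = 0; heap: [0-5 ALLOC][6-22 FREE]

Answer: [0-5 ALLOC][6-22 FREE]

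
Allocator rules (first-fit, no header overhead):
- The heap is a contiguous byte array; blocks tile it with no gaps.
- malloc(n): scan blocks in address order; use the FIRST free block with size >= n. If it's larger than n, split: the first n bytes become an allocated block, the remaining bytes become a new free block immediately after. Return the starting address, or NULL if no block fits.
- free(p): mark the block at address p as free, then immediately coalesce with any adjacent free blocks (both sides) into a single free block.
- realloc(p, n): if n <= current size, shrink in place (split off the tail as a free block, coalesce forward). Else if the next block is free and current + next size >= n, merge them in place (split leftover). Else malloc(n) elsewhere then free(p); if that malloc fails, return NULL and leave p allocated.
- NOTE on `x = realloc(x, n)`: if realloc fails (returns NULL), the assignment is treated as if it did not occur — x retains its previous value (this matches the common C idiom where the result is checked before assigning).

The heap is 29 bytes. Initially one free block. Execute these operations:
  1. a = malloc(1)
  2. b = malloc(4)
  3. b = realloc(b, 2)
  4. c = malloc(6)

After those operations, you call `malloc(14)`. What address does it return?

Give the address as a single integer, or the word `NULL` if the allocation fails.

Answer: 9

Derivation:
Op 1: a = malloc(1) -> a = 0; heap: [0-0 ALLOC][1-28 FREE]
Op 2: b = malloc(4) -> b = 1; heap: [0-0 ALLOC][1-4 ALLOC][5-28 FREE]
Op 3: b = realloc(b, 2) -> b = 1; heap: [0-0 ALLOC][1-2 ALLOC][3-28 FREE]
Op 4: c = malloc(6) -> c = 3; heap: [0-0 ALLOC][1-2 ALLOC][3-8 ALLOC][9-28 FREE]
malloc(14): first-fit scan over [0-0 ALLOC][1-2 ALLOC][3-8 ALLOC][9-28 FREE] -> 9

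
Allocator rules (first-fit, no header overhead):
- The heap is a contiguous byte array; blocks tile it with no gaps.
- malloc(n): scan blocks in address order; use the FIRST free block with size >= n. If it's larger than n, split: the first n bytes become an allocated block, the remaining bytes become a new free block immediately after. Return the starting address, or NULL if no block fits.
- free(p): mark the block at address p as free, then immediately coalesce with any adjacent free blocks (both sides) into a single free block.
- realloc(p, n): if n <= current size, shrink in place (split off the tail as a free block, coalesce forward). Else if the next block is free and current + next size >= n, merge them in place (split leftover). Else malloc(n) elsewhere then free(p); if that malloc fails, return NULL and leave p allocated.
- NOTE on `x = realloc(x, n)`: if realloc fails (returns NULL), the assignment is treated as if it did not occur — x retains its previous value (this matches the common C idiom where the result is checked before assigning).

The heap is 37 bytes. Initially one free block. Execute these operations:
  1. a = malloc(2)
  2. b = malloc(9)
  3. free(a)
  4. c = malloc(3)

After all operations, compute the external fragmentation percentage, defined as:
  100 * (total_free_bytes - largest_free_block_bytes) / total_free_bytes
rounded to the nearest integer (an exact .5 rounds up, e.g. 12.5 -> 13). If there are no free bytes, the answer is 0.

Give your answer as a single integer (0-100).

Op 1: a = malloc(2) -> a = 0; heap: [0-1 ALLOC][2-36 FREE]
Op 2: b = malloc(9) -> b = 2; heap: [0-1 ALLOC][2-10 ALLOC][11-36 FREE]
Op 3: free(a) -> (freed a); heap: [0-1 FREE][2-10 ALLOC][11-36 FREE]
Op 4: c = malloc(3) -> c = 11; heap: [0-1 FREE][2-10 ALLOC][11-13 ALLOC][14-36 FREE]
Free blocks: [2 23] total_free=25 largest=23 -> 100*(25-23)/25 = 200/25 = 8

Answer: 8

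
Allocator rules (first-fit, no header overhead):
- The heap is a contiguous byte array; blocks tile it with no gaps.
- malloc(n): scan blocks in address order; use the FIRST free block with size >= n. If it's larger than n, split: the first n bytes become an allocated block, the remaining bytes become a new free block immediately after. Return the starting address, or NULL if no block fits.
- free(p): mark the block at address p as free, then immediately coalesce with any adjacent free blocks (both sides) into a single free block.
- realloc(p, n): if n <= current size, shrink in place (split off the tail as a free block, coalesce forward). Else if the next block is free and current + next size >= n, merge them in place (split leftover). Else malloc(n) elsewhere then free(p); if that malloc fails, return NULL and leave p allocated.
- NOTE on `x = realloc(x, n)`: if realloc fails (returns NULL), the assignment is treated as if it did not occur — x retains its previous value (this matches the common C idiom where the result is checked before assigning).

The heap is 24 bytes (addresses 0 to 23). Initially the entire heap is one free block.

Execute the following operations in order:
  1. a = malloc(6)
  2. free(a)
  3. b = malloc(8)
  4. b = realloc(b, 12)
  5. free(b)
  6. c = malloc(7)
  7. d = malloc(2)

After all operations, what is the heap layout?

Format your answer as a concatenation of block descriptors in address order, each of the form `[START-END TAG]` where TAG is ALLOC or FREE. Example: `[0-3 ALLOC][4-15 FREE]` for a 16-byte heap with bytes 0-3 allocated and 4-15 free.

Op 1: a = malloc(6) -> a = 0; heap: [0-5 ALLOC][6-23 FREE]
Op 2: free(a) -> (freed a); heap: [0-23 FREE]
Op 3: b = malloc(8) -> b = 0; heap: [0-7 ALLOC][8-23 FREE]
Op 4: b = realloc(b, 12) -> b = 0; heap: [0-11 ALLOC][12-23 FREE]
Op 5: free(b) -> (freed b); heap: [0-23 FREE]
Op 6: c = malloc(7) -> c = 0; heap: [0-6 ALLOC][7-23 FREE]
Op 7: d = malloc(2) -> d = 7; heap: [0-6 ALLOC][7-8 ALLOC][9-23 FREE]

Answer: [0-6 ALLOC][7-8 ALLOC][9-23 FREE]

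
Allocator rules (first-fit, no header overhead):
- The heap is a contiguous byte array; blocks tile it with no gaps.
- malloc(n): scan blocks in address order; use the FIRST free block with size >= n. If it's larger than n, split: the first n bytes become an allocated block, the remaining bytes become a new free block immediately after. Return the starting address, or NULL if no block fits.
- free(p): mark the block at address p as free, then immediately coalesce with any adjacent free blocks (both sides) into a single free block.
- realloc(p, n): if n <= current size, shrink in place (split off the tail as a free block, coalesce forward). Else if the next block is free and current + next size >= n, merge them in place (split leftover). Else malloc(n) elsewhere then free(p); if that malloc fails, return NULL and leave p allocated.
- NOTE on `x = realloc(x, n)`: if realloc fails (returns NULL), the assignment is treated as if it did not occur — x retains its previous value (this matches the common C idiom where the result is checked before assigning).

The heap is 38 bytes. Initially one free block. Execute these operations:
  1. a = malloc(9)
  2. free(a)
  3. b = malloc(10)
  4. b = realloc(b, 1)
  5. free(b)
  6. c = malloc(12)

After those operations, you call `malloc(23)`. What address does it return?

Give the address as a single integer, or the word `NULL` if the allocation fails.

Answer: 12

Derivation:
Op 1: a = malloc(9) -> a = 0; heap: [0-8 ALLOC][9-37 FREE]
Op 2: free(a) -> (freed a); heap: [0-37 FREE]
Op 3: b = malloc(10) -> b = 0; heap: [0-9 ALLOC][10-37 FREE]
Op 4: b = realloc(b, 1) -> b = 0; heap: [0-0 ALLOC][1-37 FREE]
Op 5: free(b) -> (freed b); heap: [0-37 FREE]
Op 6: c = malloc(12) -> c = 0; heap: [0-11 ALLOC][12-37 FREE]
malloc(23): first-fit scan over [0-11 ALLOC][12-37 FREE] -> 12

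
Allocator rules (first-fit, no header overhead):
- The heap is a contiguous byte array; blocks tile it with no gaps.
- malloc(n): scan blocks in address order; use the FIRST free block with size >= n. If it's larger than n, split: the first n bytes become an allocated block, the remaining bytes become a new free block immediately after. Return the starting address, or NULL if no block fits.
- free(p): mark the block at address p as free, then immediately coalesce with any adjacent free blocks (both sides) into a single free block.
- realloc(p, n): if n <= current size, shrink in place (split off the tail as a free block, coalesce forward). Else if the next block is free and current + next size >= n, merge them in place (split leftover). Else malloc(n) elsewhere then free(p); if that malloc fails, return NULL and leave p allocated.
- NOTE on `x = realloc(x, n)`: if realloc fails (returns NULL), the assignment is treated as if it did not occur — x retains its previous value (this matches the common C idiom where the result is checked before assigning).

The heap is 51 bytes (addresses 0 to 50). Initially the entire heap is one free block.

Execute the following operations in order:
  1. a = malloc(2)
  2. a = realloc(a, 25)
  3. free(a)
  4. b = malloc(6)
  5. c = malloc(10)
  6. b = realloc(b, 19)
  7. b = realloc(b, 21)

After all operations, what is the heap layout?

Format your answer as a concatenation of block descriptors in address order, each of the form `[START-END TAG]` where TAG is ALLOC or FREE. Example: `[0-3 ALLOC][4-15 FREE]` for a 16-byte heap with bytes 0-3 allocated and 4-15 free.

Answer: [0-5 FREE][6-15 ALLOC][16-36 ALLOC][37-50 FREE]

Derivation:
Op 1: a = malloc(2) -> a = 0; heap: [0-1 ALLOC][2-50 FREE]
Op 2: a = realloc(a, 25) -> a = 0; heap: [0-24 ALLOC][25-50 FREE]
Op 3: free(a) -> (freed a); heap: [0-50 FREE]
Op 4: b = malloc(6) -> b = 0; heap: [0-5 ALLOC][6-50 FREE]
Op 5: c = malloc(10) -> c = 6; heap: [0-5 ALLOC][6-15 ALLOC][16-50 FREE]
Op 6: b = realloc(b, 19) -> b = 16; heap: [0-5 FREE][6-15 ALLOC][16-34 ALLOC][35-50 FREE]
Op 7: b = realloc(b, 21) -> b = 16; heap: [0-5 FREE][6-15 ALLOC][16-36 ALLOC][37-50 FREE]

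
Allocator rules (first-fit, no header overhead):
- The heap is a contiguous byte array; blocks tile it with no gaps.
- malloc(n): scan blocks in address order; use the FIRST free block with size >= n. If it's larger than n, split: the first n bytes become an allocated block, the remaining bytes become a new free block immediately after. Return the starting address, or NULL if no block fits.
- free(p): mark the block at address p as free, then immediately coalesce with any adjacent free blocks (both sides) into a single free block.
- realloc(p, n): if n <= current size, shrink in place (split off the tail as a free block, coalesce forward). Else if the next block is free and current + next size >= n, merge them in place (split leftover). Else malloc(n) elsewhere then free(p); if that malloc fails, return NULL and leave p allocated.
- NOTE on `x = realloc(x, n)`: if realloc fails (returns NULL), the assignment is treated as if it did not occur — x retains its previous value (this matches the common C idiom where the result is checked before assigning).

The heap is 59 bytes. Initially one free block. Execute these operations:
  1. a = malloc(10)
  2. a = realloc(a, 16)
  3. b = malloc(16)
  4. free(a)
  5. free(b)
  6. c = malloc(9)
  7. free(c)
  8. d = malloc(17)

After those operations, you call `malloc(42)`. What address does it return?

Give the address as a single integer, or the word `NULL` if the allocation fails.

Op 1: a = malloc(10) -> a = 0; heap: [0-9 ALLOC][10-58 FREE]
Op 2: a = realloc(a, 16) -> a = 0; heap: [0-15 ALLOC][16-58 FREE]
Op 3: b = malloc(16) -> b = 16; heap: [0-15 ALLOC][16-31 ALLOC][32-58 FREE]
Op 4: free(a) -> (freed a); heap: [0-15 FREE][16-31 ALLOC][32-58 FREE]
Op 5: free(b) -> (freed b); heap: [0-58 FREE]
Op 6: c = malloc(9) -> c = 0; heap: [0-8 ALLOC][9-58 FREE]
Op 7: free(c) -> (freed c); heap: [0-58 FREE]
Op 8: d = malloc(17) -> d = 0; heap: [0-16 ALLOC][17-58 FREE]
malloc(42): first-fit scan over [0-16 ALLOC][17-58 FREE] -> 17

Answer: 17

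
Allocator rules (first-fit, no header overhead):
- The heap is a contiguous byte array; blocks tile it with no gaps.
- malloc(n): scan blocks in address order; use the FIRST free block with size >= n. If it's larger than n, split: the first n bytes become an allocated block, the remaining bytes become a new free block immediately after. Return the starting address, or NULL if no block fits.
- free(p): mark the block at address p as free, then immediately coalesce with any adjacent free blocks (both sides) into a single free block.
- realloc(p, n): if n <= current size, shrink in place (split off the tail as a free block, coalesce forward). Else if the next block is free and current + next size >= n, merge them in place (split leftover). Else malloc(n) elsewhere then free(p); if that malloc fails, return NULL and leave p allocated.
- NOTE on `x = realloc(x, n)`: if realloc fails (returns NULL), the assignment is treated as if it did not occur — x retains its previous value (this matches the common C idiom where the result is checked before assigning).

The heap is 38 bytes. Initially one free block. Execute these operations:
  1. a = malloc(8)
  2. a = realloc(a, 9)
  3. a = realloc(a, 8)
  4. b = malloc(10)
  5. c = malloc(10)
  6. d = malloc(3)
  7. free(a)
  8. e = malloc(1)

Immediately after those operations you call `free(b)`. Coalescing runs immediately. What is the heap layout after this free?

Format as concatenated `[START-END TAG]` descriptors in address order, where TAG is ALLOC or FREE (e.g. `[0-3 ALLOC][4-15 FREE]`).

Op 1: a = malloc(8) -> a = 0; heap: [0-7 ALLOC][8-37 FREE]
Op 2: a = realloc(a, 9) -> a = 0; heap: [0-8 ALLOC][9-37 FREE]
Op 3: a = realloc(a, 8) -> a = 0; heap: [0-7 ALLOC][8-37 FREE]
Op 4: b = malloc(10) -> b = 8; heap: [0-7 ALLOC][8-17 ALLOC][18-37 FREE]
Op 5: c = malloc(10) -> c = 18; heap: [0-7 ALLOC][8-17 ALLOC][18-27 ALLOC][28-37 FREE]
Op 6: d = malloc(3) -> d = 28; heap: [0-7 ALLOC][8-17 ALLOC][18-27 ALLOC][28-30 ALLOC][31-37 FREE]
Op 7: free(a) -> (freed a); heap: [0-7 FREE][8-17 ALLOC][18-27 ALLOC][28-30 ALLOC][31-37 FREE]
Op 8: e = malloc(1) -> e = 0; heap: [0-0 ALLOC][1-7 FREE][8-17 ALLOC][18-27 ALLOC][28-30 ALLOC][31-37 FREE]
free(b): b = 8 -> block [8-17 ALLOC]; mark free, coalesce with adjacent free neighbors -> [0-0 ALLOC][1-17 FREE][18-27 ALLOC][28-30 ALLOC][31-37 FREE]

Answer: [0-0 ALLOC][1-17 FREE][18-27 ALLOC][28-30 ALLOC][31-37 FREE]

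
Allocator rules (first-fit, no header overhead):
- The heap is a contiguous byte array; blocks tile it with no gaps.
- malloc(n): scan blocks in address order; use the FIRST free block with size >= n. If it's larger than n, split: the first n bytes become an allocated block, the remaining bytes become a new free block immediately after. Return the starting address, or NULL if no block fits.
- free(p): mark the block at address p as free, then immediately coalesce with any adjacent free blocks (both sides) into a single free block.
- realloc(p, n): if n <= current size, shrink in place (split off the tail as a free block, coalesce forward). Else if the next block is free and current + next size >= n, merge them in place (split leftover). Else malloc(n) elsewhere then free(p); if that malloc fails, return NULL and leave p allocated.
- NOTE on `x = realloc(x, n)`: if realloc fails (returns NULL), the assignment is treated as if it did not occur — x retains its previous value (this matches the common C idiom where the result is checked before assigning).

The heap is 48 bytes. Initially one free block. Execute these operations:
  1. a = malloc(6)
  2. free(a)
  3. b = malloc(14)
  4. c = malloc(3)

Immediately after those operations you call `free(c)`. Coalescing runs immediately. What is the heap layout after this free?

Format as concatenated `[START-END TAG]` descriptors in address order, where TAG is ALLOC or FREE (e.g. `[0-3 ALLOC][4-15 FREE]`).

Op 1: a = malloc(6) -> a = 0; heap: [0-5 ALLOC][6-47 FREE]
Op 2: free(a) -> (freed a); heap: [0-47 FREE]
Op 3: b = malloc(14) -> b = 0; heap: [0-13 ALLOC][14-47 FREE]
Op 4: c = malloc(3) -> c = 14; heap: [0-13 ALLOC][14-16 ALLOC][17-47 FREE]
free(c): c = 14 -> block [14-16 ALLOC]; mark free, coalesce with adjacent free neighbors -> [0-13 ALLOC][14-47 FREE]

Answer: [0-13 ALLOC][14-47 FREE]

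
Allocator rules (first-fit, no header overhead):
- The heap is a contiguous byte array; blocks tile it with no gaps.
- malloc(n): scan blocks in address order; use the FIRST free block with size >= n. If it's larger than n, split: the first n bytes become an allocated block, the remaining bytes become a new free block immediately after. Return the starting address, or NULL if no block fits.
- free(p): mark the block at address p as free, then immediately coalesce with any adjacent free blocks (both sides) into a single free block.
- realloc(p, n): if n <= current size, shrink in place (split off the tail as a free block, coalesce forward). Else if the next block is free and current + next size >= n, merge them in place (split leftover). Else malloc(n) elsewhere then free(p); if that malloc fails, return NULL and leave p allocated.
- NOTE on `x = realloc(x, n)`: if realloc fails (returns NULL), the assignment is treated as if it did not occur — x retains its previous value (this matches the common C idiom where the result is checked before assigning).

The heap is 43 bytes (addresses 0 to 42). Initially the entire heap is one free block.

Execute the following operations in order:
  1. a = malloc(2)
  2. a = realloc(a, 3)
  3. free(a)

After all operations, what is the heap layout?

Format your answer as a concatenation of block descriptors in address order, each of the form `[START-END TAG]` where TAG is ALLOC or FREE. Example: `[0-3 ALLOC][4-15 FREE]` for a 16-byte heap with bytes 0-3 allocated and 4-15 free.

Op 1: a = malloc(2) -> a = 0; heap: [0-1 ALLOC][2-42 FREE]
Op 2: a = realloc(a, 3) -> a = 0; heap: [0-2 ALLOC][3-42 FREE]
Op 3: free(a) -> (freed a); heap: [0-42 FREE]

Answer: [0-42 FREE]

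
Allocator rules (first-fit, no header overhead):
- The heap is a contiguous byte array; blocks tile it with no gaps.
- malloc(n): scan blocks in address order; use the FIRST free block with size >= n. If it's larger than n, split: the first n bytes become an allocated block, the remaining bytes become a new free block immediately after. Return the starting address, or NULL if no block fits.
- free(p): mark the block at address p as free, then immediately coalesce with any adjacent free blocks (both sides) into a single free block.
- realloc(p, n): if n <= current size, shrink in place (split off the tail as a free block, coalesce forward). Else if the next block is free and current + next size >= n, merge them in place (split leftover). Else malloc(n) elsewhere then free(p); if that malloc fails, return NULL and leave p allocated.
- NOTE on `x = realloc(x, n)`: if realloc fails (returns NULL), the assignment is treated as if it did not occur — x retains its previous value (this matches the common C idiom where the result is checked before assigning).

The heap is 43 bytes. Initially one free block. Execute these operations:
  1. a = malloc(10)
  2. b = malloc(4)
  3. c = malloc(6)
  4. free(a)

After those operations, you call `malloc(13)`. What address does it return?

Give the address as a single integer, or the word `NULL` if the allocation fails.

Answer: 20

Derivation:
Op 1: a = malloc(10) -> a = 0; heap: [0-9 ALLOC][10-42 FREE]
Op 2: b = malloc(4) -> b = 10; heap: [0-9 ALLOC][10-13 ALLOC][14-42 FREE]
Op 3: c = malloc(6) -> c = 14; heap: [0-9 ALLOC][10-13 ALLOC][14-19 ALLOC][20-42 FREE]
Op 4: free(a) -> (freed a); heap: [0-9 FREE][10-13 ALLOC][14-19 ALLOC][20-42 FREE]
malloc(13): first-fit scan over [0-9 FREE][10-13 ALLOC][14-19 ALLOC][20-42 FREE] -> 20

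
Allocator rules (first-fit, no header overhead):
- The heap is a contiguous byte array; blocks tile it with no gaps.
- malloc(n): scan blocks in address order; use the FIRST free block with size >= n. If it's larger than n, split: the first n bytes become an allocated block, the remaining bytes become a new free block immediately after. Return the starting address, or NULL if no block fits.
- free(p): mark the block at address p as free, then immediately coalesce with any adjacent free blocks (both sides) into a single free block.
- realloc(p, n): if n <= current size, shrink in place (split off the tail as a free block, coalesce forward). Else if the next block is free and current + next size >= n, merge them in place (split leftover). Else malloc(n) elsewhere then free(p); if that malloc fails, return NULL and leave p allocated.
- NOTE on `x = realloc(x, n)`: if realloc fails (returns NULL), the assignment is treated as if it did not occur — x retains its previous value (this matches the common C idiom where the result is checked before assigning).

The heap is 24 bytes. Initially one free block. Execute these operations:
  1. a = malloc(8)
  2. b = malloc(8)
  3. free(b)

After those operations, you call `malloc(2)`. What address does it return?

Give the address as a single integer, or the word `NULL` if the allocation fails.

Answer: 8

Derivation:
Op 1: a = malloc(8) -> a = 0; heap: [0-7 ALLOC][8-23 FREE]
Op 2: b = malloc(8) -> b = 8; heap: [0-7 ALLOC][8-15 ALLOC][16-23 FREE]
Op 3: free(b) -> (freed b); heap: [0-7 ALLOC][8-23 FREE]
malloc(2): first-fit scan over [0-7 ALLOC][8-23 FREE] -> 8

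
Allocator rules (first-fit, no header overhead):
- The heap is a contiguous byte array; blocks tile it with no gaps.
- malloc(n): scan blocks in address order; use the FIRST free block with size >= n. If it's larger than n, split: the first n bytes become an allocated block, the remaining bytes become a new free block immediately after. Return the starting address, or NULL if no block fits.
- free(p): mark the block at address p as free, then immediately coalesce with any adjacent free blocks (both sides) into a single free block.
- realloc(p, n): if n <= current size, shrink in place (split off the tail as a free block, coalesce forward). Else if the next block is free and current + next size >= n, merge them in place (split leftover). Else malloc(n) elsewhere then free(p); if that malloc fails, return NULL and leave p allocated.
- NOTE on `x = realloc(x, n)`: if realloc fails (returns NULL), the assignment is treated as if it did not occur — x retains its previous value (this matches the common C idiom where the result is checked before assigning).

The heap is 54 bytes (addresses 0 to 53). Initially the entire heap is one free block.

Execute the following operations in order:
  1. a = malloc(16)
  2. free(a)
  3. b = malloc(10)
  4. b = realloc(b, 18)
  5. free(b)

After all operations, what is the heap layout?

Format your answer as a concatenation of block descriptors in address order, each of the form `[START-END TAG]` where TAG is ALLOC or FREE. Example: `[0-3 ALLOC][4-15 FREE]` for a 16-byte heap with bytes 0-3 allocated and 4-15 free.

Answer: [0-53 FREE]

Derivation:
Op 1: a = malloc(16) -> a = 0; heap: [0-15 ALLOC][16-53 FREE]
Op 2: free(a) -> (freed a); heap: [0-53 FREE]
Op 3: b = malloc(10) -> b = 0; heap: [0-9 ALLOC][10-53 FREE]
Op 4: b = realloc(b, 18) -> b = 0; heap: [0-17 ALLOC][18-53 FREE]
Op 5: free(b) -> (freed b); heap: [0-53 FREE]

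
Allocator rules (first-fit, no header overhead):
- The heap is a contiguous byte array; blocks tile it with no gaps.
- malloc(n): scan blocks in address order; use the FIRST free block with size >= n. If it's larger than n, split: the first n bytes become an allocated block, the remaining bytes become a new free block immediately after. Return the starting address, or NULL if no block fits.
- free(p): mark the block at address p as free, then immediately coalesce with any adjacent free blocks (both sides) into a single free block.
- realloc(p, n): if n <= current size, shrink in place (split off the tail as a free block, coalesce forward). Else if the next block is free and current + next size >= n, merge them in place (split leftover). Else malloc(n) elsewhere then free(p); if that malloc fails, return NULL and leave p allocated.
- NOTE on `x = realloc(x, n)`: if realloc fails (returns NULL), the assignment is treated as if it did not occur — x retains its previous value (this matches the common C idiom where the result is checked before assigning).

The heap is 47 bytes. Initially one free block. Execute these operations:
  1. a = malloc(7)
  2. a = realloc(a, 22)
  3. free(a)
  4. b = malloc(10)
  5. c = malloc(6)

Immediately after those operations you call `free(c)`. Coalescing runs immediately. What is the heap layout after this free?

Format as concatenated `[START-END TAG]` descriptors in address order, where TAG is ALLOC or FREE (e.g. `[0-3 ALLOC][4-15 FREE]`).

Answer: [0-9 ALLOC][10-46 FREE]

Derivation:
Op 1: a = malloc(7) -> a = 0; heap: [0-6 ALLOC][7-46 FREE]
Op 2: a = realloc(a, 22) -> a = 0; heap: [0-21 ALLOC][22-46 FREE]
Op 3: free(a) -> (freed a); heap: [0-46 FREE]
Op 4: b = malloc(10) -> b = 0; heap: [0-9 ALLOC][10-46 FREE]
Op 5: c = malloc(6) -> c = 10; heap: [0-9 ALLOC][10-15 ALLOC][16-46 FREE]
free(c): c = 10 -> block [10-15 ALLOC]; mark free, coalesce with adjacent free neighbors -> [0-9 ALLOC][10-46 FREE]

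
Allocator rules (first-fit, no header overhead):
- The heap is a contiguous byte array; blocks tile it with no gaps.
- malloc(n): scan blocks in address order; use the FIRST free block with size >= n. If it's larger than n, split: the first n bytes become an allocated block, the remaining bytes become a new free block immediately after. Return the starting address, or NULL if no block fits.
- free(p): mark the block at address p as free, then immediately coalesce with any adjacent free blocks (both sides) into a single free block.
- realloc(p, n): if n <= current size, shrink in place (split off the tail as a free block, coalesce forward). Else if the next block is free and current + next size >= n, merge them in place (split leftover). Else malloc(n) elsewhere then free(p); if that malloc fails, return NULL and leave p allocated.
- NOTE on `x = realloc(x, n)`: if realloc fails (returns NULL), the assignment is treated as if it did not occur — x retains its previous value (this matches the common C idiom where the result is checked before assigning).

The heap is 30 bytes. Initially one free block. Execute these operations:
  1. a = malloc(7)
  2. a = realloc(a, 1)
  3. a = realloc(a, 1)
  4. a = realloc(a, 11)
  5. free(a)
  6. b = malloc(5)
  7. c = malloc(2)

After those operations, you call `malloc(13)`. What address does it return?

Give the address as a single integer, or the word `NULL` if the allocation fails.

Op 1: a = malloc(7) -> a = 0; heap: [0-6 ALLOC][7-29 FREE]
Op 2: a = realloc(a, 1) -> a = 0; heap: [0-0 ALLOC][1-29 FREE]
Op 3: a = realloc(a, 1) -> a = 0; heap: [0-0 ALLOC][1-29 FREE]
Op 4: a = realloc(a, 11) -> a = 0; heap: [0-10 ALLOC][11-29 FREE]
Op 5: free(a) -> (freed a); heap: [0-29 FREE]
Op 6: b = malloc(5) -> b = 0; heap: [0-4 ALLOC][5-29 FREE]
Op 7: c = malloc(2) -> c = 5; heap: [0-4 ALLOC][5-6 ALLOC][7-29 FREE]
malloc(13): first-fit scan over [0-4 ALLOC][5-6 ALLOC][7-29 FREE] -> 7

Answer: 7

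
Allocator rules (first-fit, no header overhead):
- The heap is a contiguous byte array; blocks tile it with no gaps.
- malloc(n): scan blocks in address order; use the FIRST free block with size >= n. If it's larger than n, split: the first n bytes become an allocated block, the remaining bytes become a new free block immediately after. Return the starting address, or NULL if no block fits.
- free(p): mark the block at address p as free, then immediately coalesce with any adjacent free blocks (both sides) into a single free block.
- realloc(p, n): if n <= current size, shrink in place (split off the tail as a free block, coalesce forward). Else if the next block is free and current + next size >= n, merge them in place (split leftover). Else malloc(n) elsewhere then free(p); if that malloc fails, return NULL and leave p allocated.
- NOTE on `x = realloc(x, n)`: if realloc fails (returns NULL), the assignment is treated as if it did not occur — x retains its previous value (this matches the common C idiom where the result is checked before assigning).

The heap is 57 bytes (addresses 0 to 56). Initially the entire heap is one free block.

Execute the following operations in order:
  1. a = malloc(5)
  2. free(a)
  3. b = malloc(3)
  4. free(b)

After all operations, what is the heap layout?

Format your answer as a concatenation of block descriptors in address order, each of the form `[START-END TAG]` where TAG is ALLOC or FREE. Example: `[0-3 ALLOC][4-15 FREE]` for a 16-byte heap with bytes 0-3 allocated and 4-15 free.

Answer: [0-56 FREE]

Derivation:
Op 1: a = malloc(5) -> a = 0; heap: [0-4 ALLOC][5-56 FREE]
Op 2: free(a) -> (freed a); heap: [0-56 FREE]
Op 3: b = malloc(3) -> b = 0; heap: [0-2 ALLOC][3-56 FREE]
Op 4: free(b) -> (freed b); heap: [0-56 FREE]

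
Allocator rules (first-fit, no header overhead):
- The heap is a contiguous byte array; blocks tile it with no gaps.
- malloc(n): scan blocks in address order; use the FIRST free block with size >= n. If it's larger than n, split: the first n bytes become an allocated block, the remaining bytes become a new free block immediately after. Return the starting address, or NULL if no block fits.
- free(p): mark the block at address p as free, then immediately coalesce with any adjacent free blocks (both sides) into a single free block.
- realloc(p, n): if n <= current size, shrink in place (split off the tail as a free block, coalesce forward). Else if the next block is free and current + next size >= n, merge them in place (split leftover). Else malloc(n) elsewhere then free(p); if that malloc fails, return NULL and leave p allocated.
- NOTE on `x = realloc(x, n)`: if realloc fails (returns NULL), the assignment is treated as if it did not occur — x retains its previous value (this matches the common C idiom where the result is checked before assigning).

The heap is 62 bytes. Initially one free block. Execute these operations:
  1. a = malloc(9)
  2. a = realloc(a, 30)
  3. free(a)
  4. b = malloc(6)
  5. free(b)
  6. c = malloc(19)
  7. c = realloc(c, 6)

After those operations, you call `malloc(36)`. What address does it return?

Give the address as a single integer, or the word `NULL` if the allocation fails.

Op 1: a = malloc(9) -> a = 0; heap: [0-8 ALLOC][9-61 FREE]
Op 2: a = realloc(a, 30) -> a = 0; heap: [0-29 ALLOC][30-61 FREE]
Op 3: free(a) -> (freed a); heap: [0-61 FREE]
Op 4: b = malloc(6) -> b = 0; heap: [0-5 ALLOC][6-61 FREE]
Op 5: free(b) -> (freed b); heap: [0-61 FREE]
Op 6: c = malloc(19) -> c = 0; heap: [0-18 ALLOC][19-61 FREE]
Op 7: c = realloc(c, 6) -> c = 0; heap: [0-5 ALLOC][6-61 FREE]
malloc(36): first-fit scan over [0-5 ALLOC][6-61 FREE] -> 6

Answer: 6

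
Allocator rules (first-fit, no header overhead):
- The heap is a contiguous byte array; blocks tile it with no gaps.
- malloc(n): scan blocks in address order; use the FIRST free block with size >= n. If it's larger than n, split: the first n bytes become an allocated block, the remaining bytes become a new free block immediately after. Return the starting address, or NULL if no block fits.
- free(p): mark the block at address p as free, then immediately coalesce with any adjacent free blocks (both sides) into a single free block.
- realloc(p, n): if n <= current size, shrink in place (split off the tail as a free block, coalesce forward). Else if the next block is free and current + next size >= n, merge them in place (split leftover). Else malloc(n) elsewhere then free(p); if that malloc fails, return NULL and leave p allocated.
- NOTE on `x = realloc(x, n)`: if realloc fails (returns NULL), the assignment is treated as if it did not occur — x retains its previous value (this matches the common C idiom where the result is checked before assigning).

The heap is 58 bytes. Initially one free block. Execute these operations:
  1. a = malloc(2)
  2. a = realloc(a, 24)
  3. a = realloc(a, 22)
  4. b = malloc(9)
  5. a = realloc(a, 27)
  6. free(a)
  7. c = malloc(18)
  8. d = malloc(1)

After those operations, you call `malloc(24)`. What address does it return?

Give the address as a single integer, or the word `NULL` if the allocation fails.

Answer: 31

Derivation:
Op 1: a = malloc(2) -> a = 0; heap: [0-1 ALLOC][2-57 FREE]
Op 2: a = realloc(a, 24) -> a = 0; heap: [0-23 ALLOC][24-57 FREE]
Op 3: a = realloc(a, 22) -> a = 0; heap: [0-21 ALLOC][22-57 FREE]
Op 4: b = malloc(9) -> b = 22; heap: [0-21 ALLOC][22-30 ALLOC][31-57 FREE]
Op 5: a = realloc(a, 27) -> a = 31; heap: [0-21 FREE][22-30 ALLOC][31-57 ALLOC]
Op 6: free(a) -> (freed a); heap: [0-21 FREE][22-30 ALLOC][31-57 FREE]
Op 7: c = malloc(18) -> c = 0; heap: [0-17 ALLOC][18-21 FREE][22-30 ALLOC][31-57 FREE]
Op 8: d = malloc(1) -> d = 18; heap: [0-17 ALLOC][18-18 ALLOC][19-21 FREE][22-30 ALLOC][31-57 FREE]
malloc(24): first-fit scan over [0-17 ALLOC][18-18 ALLOC][19-21 FREE][22-30 ALLOC][31-57 FREE] -> 31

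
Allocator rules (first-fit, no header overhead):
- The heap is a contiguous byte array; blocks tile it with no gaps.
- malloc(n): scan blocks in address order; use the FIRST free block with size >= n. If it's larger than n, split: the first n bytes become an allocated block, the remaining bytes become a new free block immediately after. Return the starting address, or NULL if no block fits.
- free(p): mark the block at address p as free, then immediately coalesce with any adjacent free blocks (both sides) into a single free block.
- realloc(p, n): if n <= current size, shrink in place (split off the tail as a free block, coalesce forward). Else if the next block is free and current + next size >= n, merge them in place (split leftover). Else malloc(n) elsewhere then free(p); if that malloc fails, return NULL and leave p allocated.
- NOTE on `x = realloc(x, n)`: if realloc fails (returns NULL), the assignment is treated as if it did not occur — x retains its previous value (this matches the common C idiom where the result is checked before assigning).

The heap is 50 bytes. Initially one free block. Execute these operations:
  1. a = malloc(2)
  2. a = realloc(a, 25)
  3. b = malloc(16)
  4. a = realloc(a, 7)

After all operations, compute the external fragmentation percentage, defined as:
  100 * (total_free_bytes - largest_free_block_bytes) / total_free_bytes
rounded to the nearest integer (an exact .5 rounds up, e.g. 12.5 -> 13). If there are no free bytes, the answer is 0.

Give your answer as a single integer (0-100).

Answer: 33

Derivation:
Op 1: a = malloc(2) -> a = 0; heap: [0-1 ALLOC][2-49 FREE]
Op 2: a = realloc(a, 25) -> a = 0; heap: [0-24 ALLOC][25-49 FREE]
Op 3: b = malloc(16) -> b = 25; heap: [0-24 ALLOC][25-40 ALLOC][41-49 FREE]
Op 4: a = realloc(a, 7) -> a = 0; heap: [0-6 ALLOC][7-24 FREE][25-40 ALLOC][41-49 FREE]
Free blocks: [18 9] total_free=27 largest=18 -> 100*(27-18)/27 = 900/27 ≈ 33.333 -> rounds to 33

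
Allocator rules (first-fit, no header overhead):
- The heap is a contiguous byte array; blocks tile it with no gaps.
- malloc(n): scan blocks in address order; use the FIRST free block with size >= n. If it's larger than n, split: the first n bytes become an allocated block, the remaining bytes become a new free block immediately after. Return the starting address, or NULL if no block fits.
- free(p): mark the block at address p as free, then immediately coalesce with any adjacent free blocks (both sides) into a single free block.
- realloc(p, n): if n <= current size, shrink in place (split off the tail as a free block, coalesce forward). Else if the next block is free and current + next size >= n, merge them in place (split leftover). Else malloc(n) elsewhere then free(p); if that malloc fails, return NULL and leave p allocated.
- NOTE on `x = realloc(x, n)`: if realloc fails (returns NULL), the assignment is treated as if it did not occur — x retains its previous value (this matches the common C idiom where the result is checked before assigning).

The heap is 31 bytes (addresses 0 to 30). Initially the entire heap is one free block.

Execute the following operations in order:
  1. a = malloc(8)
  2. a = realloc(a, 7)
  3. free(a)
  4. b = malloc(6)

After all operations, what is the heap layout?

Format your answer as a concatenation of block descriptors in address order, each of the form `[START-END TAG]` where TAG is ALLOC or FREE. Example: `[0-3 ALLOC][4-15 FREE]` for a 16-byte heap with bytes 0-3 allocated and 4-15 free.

Op 1: a = malloc(8) -> a = 0; heap: [0-7 ALLOC][8-30 FREE]
Op 2: a = realloc(a, 7) -> a = 0; heap: [0-6 ALLOC][7-30 FREE]
Op 3: free(a) -> (freed a); heap: [0-30 FREE]
Op 4: b = malloc(6) -> b = 0; heap: [0-5 ALLOC][6-30 FREE]

Answer: [0-5 ALLOC][6-30 FREE]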